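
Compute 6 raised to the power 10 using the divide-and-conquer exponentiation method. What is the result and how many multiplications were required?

Computing 6^10 by squaring (build up from 6^1; each line after the first costs one multiplication):

6^1 = 6
6^2 = (6^1)^2 = 6^2 = 36
6^4 = (6^2)^2 = 36^2 = 1296
6^5 = 6 * 6^4 = 6 * 1296 = 7776
6^10 = (6^5)^2 = 7776^2 = 60466176

Result: 60466176
Multiplications needed: 4 (4 lines after 6^1)

6^10 = 60466176. Using exponentiation by squaring, this requires 4 multiplications. The key idea: if the exponent is even, square the half-power; if odd, multiply by the base once.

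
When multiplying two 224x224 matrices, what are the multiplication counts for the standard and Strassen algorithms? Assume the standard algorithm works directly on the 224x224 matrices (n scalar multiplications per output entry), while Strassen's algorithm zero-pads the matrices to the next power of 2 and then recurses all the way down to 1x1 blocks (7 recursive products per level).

Matrix multiplication for 224x224 matrices:

Strassen's algorithm requires power-of-2 dimensions. Pad 224x224 to 256x256 (next power of 2).

Standard algorithm: 224^3 = 11239424 multiplications
Strassen's algorithm: 7^(log2(256)) = 7^8 = 5764801 multiplications
Savings: 11239424 - 5764801 = 5474623 multiplications

Standard: 11239424 multiplications (224^3). Strassen: 5764801 multiplications (7^8, after padding to 256x256). Strassen reduces 8 recursive multiplications to 7 at each level.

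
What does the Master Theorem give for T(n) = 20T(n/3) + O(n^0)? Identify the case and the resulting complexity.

Master Theorem for T(n) = 20T(n/3) + O(n^0):

a = 20, b = 3, c = 0
log_b(a) = log_3(20) = 2.7268

Case 1: c = 0 < log_3(20) = 2.7268
T(n) = O(n^(log_3 20))

For T(n) = 20T(n/3) + O(n^0): log_3(20) = 2.7268. This is Case 1 of the Master Theorem (c < log_b(a), work dominated by leaves), giving O(n^(log_3 20)).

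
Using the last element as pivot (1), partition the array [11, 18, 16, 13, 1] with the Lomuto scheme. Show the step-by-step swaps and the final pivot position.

Lomuto partition with pivot = 1:

Initial array: [11, 18, 16, 13, 1]

arr[0]=11 > 1: no swap
arr[1]=18 > 1: no swap
arr[2]=16 > 1: no swap
arr[3]=13 > 1: no swap

Place pivot at position 0: [1, 18, 16, 13, 11]
Pivot position: 0

After partitioning with pivot 1, the array becomes [1, 18, 16, 13, 11]. The pivot is placed at index 0. All elements to the left of the pivot are <= 1, and all elements to the right are > 1.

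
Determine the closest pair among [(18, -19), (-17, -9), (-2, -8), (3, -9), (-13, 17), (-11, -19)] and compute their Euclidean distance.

Computing all pairwise distances among 6 points:

d((18, -19), (-17, -9)) = 36.4005
d((18, -19), (-2, -8)) = 22.8254
d((18, -19), (3, -9)) = 18.0278
d((18, -19), (-13, 17)) = 47.5079
d((18, -19), (-11, -19)) = 29.0
d((-17, -9), (-2, -8)) = 15.0333
d((-17, -9), (3, -9)) = 20.0
d((-17, -9), (-13, 17)) = 26.3059
d((-17, -9), (-11, -19)) = 11.6619
d((-2, -8), (3, -9)) = 5.099 <-- minimum
d((-2, -8), (-13, 17)) = 27.313
d((-2, -8), (-11, -19)) = 14.2127
d((3, -9), (-13, 17)) = 30.5287
d((3, -9), (-11, -19)) = 17.2047
d((-13, 17), (-11, -19)) = 36.0555

Closest pair: (-2, -8) and (3, -9) with distance 5.099

The closest pair is (-2, -8) and (3, -9) with Euclidean distance 5.099. For 6 points, brute-force pairwise comparison is shown above. For large n, the divide-and-conquer algorithm (sort by x, recurse on halves, check the dividing strip) achieves O(n log n).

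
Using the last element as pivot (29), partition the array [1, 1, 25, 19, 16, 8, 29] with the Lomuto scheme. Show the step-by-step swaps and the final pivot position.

Lomuto partition with pivot = 29:

Initial array: [1, 1, 25, 19, 16, 8, 29]

arr[0]=1 <= 29: swap with position 0, array becomes [1, 1, 25, 19, 16, 8, 29]
arr[1]=1 <= 29: swap with position 1, array becomes [1, 1, 25, 19, 16, 8, 29]
arr[2]=25 <= 29: swap with position 2, array becomes [1, 1, 25, 19, 16, 8, 29]
arr[3]=19 <= 29: swap with position 3, array becomes [1, 1, 25, 19, 16, 8, 29]
arr[4]=16 <= 29: swap with position 4, array becomes [1, 1, 25, 19, 16, 8, 29]
arr[5]=8 <= 29: swap with position 5, array becomes [1, 1, 25, 19, 16, 8, 29]

Place pivot at position 6: [1, 1, 25, 19, 16, 8, 29]
Pivot position: 6

After partitioning with pivot 29, the array becomes [1, 1, 25, 19, 16, 8, 29]. The pivot is placed at index 6. All elements to the left of the pivot are <= 29, and all elements to the right are > 29.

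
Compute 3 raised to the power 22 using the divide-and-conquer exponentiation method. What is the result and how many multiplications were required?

Computing 3^22 by squaring (build up from 3^1; each line after the first costs one multiplication):

3^1 = 3
3^2 = (3^1)^2 = 3^2 = 9
3^4 = (3^2)^2 = 9^2 = 81
3^5 = 3 * 3^4 = 3 * 81 = 243
3^10 = (3^5)^2 = 243^2 = 59049
3^11 = 3 * 3^10 = 3 * 59049 = 177147
3^22 = (3^11)^2 = 177147^2 = 31381059609

Result: 31381059609
Multiplications needed: 6 (6 lines after 3^1)

3^22 = 31381059609. Using exponentiation by squaring, this requires 6 multiplications. The key idea: if the exponent is even, square the half-power; if odd, multiply by the base once.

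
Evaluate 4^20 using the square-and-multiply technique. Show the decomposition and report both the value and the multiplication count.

Computing 4^20 by squaring (build up from 4^1; each line after the first costs one multiplication):

4^1 = 4
4^2 = (4^1)^2 = 4^2 = 16
4^4 = (4^2)^2 = 16^2 = 256
4^5 = 4 * 4^4 = 4 * 256 = 1024
4^10 = (4^5)^2 = 1024^2 = 1048576
4^20 = (4^10)^2 = 1048576^2 = 1099511627776

Result: 1099511627776
Multiplications needed: 5 (5 lines after 4^1)

4^20 = 1099511627776. Using exponentiation by squaring, this requires 5 multiplications. The key idea: if the exponent is even, square the half-power; if odd, multiply by the base once.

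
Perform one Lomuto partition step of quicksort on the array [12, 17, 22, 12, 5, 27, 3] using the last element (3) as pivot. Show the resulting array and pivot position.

Lomuto partition with pivot = 3:

Initial array: [12, 17, 22, 12, 5, 27, 3]

arr[0]=12 > 3: no swap
arr[1]=17 > 3: no swap
arr[2]=22 > 3: no swap
arr[3]=12 > 3: no swap
arr[4]=5 > 3: no swap
arr[5]=27 > 3: no swap

Place pivot at position 0: [3, 17, 22, 12, 5, 27, 12]
Pivot position: 0

After partitioning with pivot 3, the array becomes [3, 17, 22, 12, 5, 27, 12]. The pivot is placed at index 0. All elements to the left of the pivot are <= 3, and all elements to the right are > 3.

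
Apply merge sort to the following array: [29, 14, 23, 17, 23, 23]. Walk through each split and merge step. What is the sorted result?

Merge sort trace:

Split: [29, 14, 23, 17, 23, 23] -> [29, 14, 23] and [17, 23, 23]
  Split: [29, 14, 23] -> [29] and [14, 23]
    Split: [14, 23] -> [14] and [23]
    Merge: [14] + [23] -> [14, 23]
  Merge: [29] + [14, 23] -> [14, 23, 29]
  Split: [17, 23, 23] -> [17] and [23, 23]
    Split: [23, 23] -> [23] and [23]
    Merge: [23] + [23] -> [23, 23]
  Merge: [17] + [23, 23] -> [17, 23, 23]
Merge: [14, 23, 29] + [17, 23, 23] -> [14, 17, 23, 23, 23, 29]

Final sorted array: [14, 17, 23, 23, 23, 29]

The merge sort proceeds by recursively splitting the array and merging sorted halves.
After all merges, the sorted array is [14, 17, 23, 23, 23, 29].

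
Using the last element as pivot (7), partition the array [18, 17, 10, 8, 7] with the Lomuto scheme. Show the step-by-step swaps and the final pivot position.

Lomuto partition with pivot = 7:

Initial array: [18, 17, 10, 8, 7]

arr[0]=18 > 7: no swap
arr[1]=17 > 7: no swap
arr[2]=10 > 7: no swap
arr[3]=8 > 7: no swap

Place pivot at position 0: [7, 17, 10, 8, 18]
Pivot position: 0

After partitioning with pivot 7, the array becomes [7, 17, 10, 8, 18]. The pivot is placed at index 0. All elements to the left of the pivot are <= 7, and all elements to the right are > 7.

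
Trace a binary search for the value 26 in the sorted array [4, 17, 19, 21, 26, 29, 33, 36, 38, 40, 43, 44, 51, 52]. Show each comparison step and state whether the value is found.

Binary search for 26 in [4, 17, 19, 21, 26, 29, 33, 36, 38, 40, 43, 44, 51, 52]:

lo=0, hi=13, mid=6, arr[mid]=33 -> 33 > 26, search left half
lo=0, hi=5, mid=2, arr[mid]=19 -> 19 < 26, search right half
lo=3, hi=5, mid=4, arr[mid]=26 -> Found target at index 4!

Binary search finds 26 at index 4 after 3 comparisons. The search repeatedly halves the search space by comparing with the middle element.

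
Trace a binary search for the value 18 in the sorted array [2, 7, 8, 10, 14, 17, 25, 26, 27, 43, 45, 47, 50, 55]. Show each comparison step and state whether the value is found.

Binary search for 18 in [2, 7, 8, 10, 14, 17, 25, 26, 27, 43, 45, 47, 50, 55]:

lo=0, hi=13, mid=6, arr[mid]=25 -> 25 > 18, search left half
lo=0, hi=5, mid=2, arr[mid]=8 -> 8 < 18, search right half
lo=3, hi=5, mid=4, arr[mid]=14 -> 14 < 18, search right half
lo=5, hi=5, mid=5, arr[mid]=17 -> 17 < 18, search right half
lo=6 > hi=5, target 18 not found

Binary search determines that 18 is not in the array after 4 comparisons. The search space was exhausted without finding the target.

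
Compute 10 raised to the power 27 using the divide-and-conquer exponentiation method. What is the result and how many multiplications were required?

Computing 10^27 by squaring (build up from 10^1; each line after the first costs one multiplication):

10^1 = 10
10^2 = (10^1)^2 = 10^2 = 100
10^3 = 10 * 10^2 = 10 * 100 = 1000
10^6 = (10^3)^2 = 1000^2 = 1000000
10^12 = (10^6)^2 = 1000000^2 = 1000000000000
10^13 = 10 * 10^12 = 10 * 1000000000000 = 10000000000000
10^26 = (10^13)^2 = 10000000000000^2 = 100000000000000000000000000
10^27 = 10 * 10^26 = 10 * 100000000000000000000000000 = 1000000000000000000000000000

Result: 1000000000000000000000000000
Multiplications needed: 7 (7 lines after 10^1)

10^27 = 1000000000000000000000000000. Using exponentiation by squaring, this requires 7 multiplications. The key idea: if the exponent is even, square the half-power; if odd, multiply by the base once.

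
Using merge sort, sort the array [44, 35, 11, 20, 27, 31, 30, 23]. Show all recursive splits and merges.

Merge sort trace:

Split: [44, 35, 11, 20, 27, 31, 30, 23] -> [44, 35, 11, 20] and [27, 31, 30, 23]
  Split: [44, 35, 11, 20] -> [44, 35] and [11, 20]
    Split: [44, 35] -> [44] and [35]
    Merge: [44] + [35] -> [35, 44]
    Split: [11, 20] -> [11] and [20]
    Merge: [11] + [20] -> [11, 20]
  Merge: [35, 44] + [11, 20] -> [11, 20, 35, 44]
  Split: [27, 31, 30, 23] -> [27, 31] and [30, 23]
    Split: [27, 31] -> [27] and [31]
    Merge: [27] + [31] -> [27, 31]
    Split: [30, 23] -> [30] and [23]
    Merge: [30] + [23] -> [23, 30]
  Merge: [27, 31] + [23, 30] -> [23, 27, 30, 31]
Merge: [11, 20, 35, 44] + [23, 27, 30, 31] -> [11, 20, 23, 27, 30, 31, 35, 44]

Final sorted array: [11, 20, 23, 27, 30, 31, 35, 44]

The merge sort proceeds by recursively splitting the array and merging sorted halves.
After all merges, the sorted array is [11, 20, 23, 27, 30, 31, 35, 44].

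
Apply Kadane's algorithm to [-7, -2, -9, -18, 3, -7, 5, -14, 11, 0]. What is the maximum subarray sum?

Using Kadane's algorithm on [-7, -2, -9, -18, 3, -7, 5, -14, 11, 0]:

Scanning through the array:
Position 1 (value -2): max_ending_here = -2, max_so_far = -2
Position 2 (value -9): max_ending_here = -9, max_so_far = -2
Position 3 (value -18): max_ending_here = -18, max_so_far = -2
Position 4 (value 3): max_ending_here = 3, max_so_far = 3
Position 5 (value -7): max_ending_here = -4, max_so_far = 3
Position 6 (value 5): max_ending_here = 5, max_so_far = 5
Position 7 (value -14): max_ending_here = -9, max_so_far = 5
Position 8 (value 11): max_ending_here = 11, max_so_far = 11
Position 9 (value 0): max_ending_here = 11, max_so_far = 11

Maximum subarray: [11]
Maximum sum: 11

The maximum subarray is [11] with sum 11. This subarray runs from index 8 to index 8.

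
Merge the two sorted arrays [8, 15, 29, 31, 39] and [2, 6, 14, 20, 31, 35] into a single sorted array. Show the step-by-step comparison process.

Merging process:

Compare 8 vs 2: take 2 from right. Merged: [2]
Compare 8 vs 6: take 6 from right. Merged: [2, 6]
Compare 8 vs 14: take 8 from left. Merged: [2, 6, 8]
Compare 15 vs 14: take 14 from right. Merged: [2, 6, 8, 14]
Compare 15 vs 20: take 15 from left. Merged: [2, 6, 8, 14, 15]
Compare 29 vs 20: take 20 from right. Merged: [2, 6, 8, 14, 15, 20]
Compare 29 vs 31: take 29 from left. Merged: [2, 6, 8, 14, 15, 20, 29]
Compare 31 vs 31: take 31 from left. Merged: [2, 6, 8, 14, 15, 20, 29, 31]
Compare 39 vs 31: take 31 from right. Merged: [2, 6, 8, 14, 15, 20, 29, 31, 31]
Compare 39 vs 35: take 35 from right. Merged: [2, 6, 8, 14, 15, 20, 29, 31, 31, 35]
Append remaining from left: [39]. Merged: [2, 6, 8, 14, 15, 20, 29, 31, 31, 35, 39]

Final merged array: [2, 6, 8, 14, 15, 20, 29, 31, 31, 35, 39]
Total comparisons: 10

The merged array is [2, 6, 8, 14, 15, 20, 29, 31, 31, 35, 39], requiring 10 comparisons. The merge step runs in O(n) time where n is the total number of elements.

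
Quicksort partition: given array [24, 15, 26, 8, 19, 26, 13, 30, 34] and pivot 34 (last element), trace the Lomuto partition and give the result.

Lomuto partition with pivot = 34:

Initial array: [24, 15, 26, 8, 19, 26, 13, 30, 34]

arr[0]=24 <= 34: swap with position 0, array becomes [24, 15, 26, 8, 19, 26, 13, 30, 34]
arr[1]=15 <= 34: swap with position 1, array becomes [24, 15, 26, 8, 19, 26, 13, 30, 34]
arr[2]=26 <= 34: swap with position 2, array becomes [24, 15, 26, 8, 19, 26, 13, 30, 34]
arr[3]=8 <= 34: swap with position 3, array becomes [24, 15, 26, 8, 19, 26, 13, 30, 34]
arr[4]=19 <= 34: swap with position 4, array becomes [24, 15, 26, 8, 19, 26, 13, 30, 34]
arr[5]=26 <= 34: swap with position 5, array becomes [24, 15, 26, 8, 19, 26, 13, 30, 34]
arr[6]=13 <= 34: swap with position 6, array becomes [24, 15, 26, 8, 19, 26, 13, 30, 34]
arr[7]=30 <= 34: swap with position 7, array becomes [24, 15, 26, 8, 19, 26, 13, 30, 34]

Place pivot at position 8: [24, 15, 26, 8, 19, 26, 13, 30, 34]
Pivot position: 8

After partitioning with pivot 34, the array becomes [24, 15, 26, 8, 19, 26, 13, 30, 34]. The pivot is placed at index 8. All elements to the left of the pivot are <= 34, and all elements to the right are > 34.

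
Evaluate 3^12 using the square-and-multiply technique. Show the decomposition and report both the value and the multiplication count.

Computing 3^12 by squaring (build up from 3^1; each line after the first costs one multiplication):

3^1 = 3
3^2 = (3^1)^2 = 3^2 = 9
3^3 = 3 * 3^2 = 3 * 9 = 27
3^6 = (3^3)^2 = 27^2 = 729
3^12 = (3^6)^2 = 729^2 = 531441

Result: 531441
Multiplications needed: 4 (4 lines after 3^1)

3^12 = 531441. Using exponentiation by squaring, this requires 4 multiplications. The key idea: if the exponent is even, square the half-power; if odd, multiply by the base once.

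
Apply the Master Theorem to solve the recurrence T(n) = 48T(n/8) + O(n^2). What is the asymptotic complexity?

Master Theorem for T(n) = 48T(n/8) + O(n^2):

a = 48, b = 8, c = 2
log_b(a) = log_8(48) = 1.8617

Case 3: c = 2 > log_8(48) = 1.8617
T(n) = O(n^2) = O(n^2)

For T(n) = 48T(n/8) + O(n^2): log_8(48) = 1.8617. This is Case 3 of the Master Theorem (c > log_b(a), work dominated by root), giving O(n^2).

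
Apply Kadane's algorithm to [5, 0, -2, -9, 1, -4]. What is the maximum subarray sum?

Using Kadane's algorithm on [5, 0, -2, -9, 1, -4]:

Scanning through the array:
Position 1 (value 0): max_ending_here = 5, max_so_far = 5
Position 2 (value -2): max_ending_here = 3, max_so_far = 5
Position 3 (value -9): max_ending_here = -6, max_so_far = 5
Position 4 (value 1): max_ending_here = 1, max_so_far = 5
Position 5 (value -4): max_ending_here = -3, max_so_far = 5

Maximum subarray: [5]
Maximum sum: 5

The maximum subarray is [5] with sum 5. This subarray runs from index 0 to index 0.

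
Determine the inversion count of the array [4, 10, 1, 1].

Finding inversions in [4, 10, 1, 1]:

(0, 2): arr[0]=4 > arr[2]=1
(0, 3): arr[0]=4 > arr[3]=1
(1, 2): arr[1]=10 > arr[2]=1
(1, 3): arr[1]=10 > arr[3]=1

Total inversions: 4

The array has 4 inversion(s): (0,2), (0,3), (1,2), (1,3). Each pair (i,j) satisfies i < j and arr[i] > arr[j].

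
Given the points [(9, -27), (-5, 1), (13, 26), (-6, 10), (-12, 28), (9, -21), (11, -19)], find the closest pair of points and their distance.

Computing all pairwise distances among 7 points:

d((9, -27), (-5, 1)) = 31.305
d((9, -27), (13, 26)) = 53.1507
d((9, -27), (-6, 10)) = 39.9249
d((9, -27), (-12, 28)) = 58.8727
d((9, -27), (9, -21)) = 6.0
d((9, -27), (11, -19)) = 8.2462
d((-5, 1), (13, 26)) = 30.8058
d((-5, 1), (-6, 10)) = 9.0554
d((-5, 1), (-12, 28)) = 27.8927
d((-5, 1), (9, -21)) = 26.0768
d((-5, 1), (11, -19)) = 25.6125
d((13, 26), (-6, 10)) = 24.8395
d((13, 26), (-12, 28)) = 25.0799
d((13, 26), (9, -21)) = 47.1699
d((13, 26), (11, -19)) = 45.0444
d((-6, 10), (-12, 28)) = 18.9737
d((-6, 10), (9, -21)) = 34.4384
d((-6, 10), (11, -19)) = 33.6155
d((-12, 28), (9, -21)) = 53.3104
d((-12, 28), (11, -19)) = 52.3259
d((9, -21), (11, -19)) = 2.8284 <-- minimum

Closest pair: (9, -21) and (11, -19) with distance 2.8284

The closest pair is (9, -21) and (11, -19) with Euclidean distance 2.8284. For 7 points, brute-force pairwise comparison is shown above. For large n, the divide-and-conquer algorithm (sort by x, recurse on halves, check the dividing strip) achieves O(n log n).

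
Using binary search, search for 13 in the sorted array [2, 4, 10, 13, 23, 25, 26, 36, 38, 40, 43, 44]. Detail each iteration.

Binary search for 13 in [2, 4, 10, 13, 23, 25, 26, 36, 38, 40, 43, 44]:

lo=0, hi=11, mid=5, arr[mid]=25 -> 25 > 13, search left half
lo=0, hi=4, mid=2, arr[mid]=10 -> 10 < 13, search right half
lo=3, hi=4, mid=3, arr[mid]=13 -> Found target at index 3!

Binary search finds 13 at index 3 after 3 comparisons. The search repeatedly halves the search space by comparing with the middle element.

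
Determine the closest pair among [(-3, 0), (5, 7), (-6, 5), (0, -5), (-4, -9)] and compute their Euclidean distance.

Computing all pairwise distances among 5 points:

d((-3, 0), (5, 7)) = 10.6301
d((-3, 0), (-6, 5)) = 5.831
d((-3, 0), (0, -5)) = 5.831
d((-3, 0), (-4, -9)) = 9.0554
d((5, 7), (-6, 5)) = 11.1803
d((5, 7), (0, -5)) = 13.0
d((5, 7), (-4, -9)) = 18.3576
d((-6, 5), (0, -5)) = 11.6619
d((-6, 5), (-4, -9)) = 14.1421
d((0, -5), (-4, -9)) = 5.6569 <-- minimum

Closest pair: (0, -5) and (-4, -9) with distance 5.6569

The closest pair is (0, -5) and (-4, -9) with Euclidean distance 5.6569. For 5 points, brute-force pairwise comparison is shown above. For large n, the divide-and-conquer algorithm (sort by x, recurse on halves, check the dividing strip) achieves O(n log n).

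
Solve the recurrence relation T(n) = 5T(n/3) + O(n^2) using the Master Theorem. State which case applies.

Master Theorem for T(n) = 5T(n/3) + O(n^2):

a = 5, b = 3, c = 2
log_b(a) = log_3(5) = 1.4650

Case 3: c = 2 > log_3(5) = 1.4650
T(n) = O(n^2) = O(n^2)

For T(n) = 5T(n/3) + O(n^2): log_3(5) = 1.4650. This is Case 3 of the Master Theorem (c > log_b(a), work dominated by root), giving O(n^2).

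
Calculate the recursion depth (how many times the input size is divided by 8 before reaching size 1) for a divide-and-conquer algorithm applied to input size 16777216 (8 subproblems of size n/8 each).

For divide and conquer with division factor 8:

Problem sizes at each level:
Level 0: 16777216
Level 1: 2097152
Level 2: 262144
Level 3: 32768
Level 4: 4096
Level 5: 512
Level 6: 64
Level 7: 8
Level 8: 1

The root is level 0 and the size-1 base case is level 8 (the tree spans levels 0 through 8, i.e. 9 levels counting the root), so the depth is the number of divisions: log_8(16777216) = 8

The recursion tree depth is log_8(16777216) = 8. At each level, the problem size is divided by 8, so it takes 8 divisions to reduce to a base case of size 1. The algorithm makes 8 recursive calls at each level.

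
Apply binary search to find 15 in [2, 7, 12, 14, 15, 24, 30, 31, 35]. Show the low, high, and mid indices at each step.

Binary search for 15 in [2, 7, 12, 14, 15, 24, 30, 31, 35]:

lo=0, hi=8, mid=4, arr[mid]=15 -> Found target at index 4!

Binary search finds 15 at index 4 after 1 comparisons. The search repeatedly halves the search space by comparing with the middle element.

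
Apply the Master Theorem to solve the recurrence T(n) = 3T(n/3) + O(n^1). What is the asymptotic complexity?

Master Theorem for T(n) = 3T(n/3) + O(n^1):

a = 3, b = 3, c = 1
log_b(a) = log_3(3) = 1.0000

Case 2: c = 1 = log_3(3) = 1.0000
T(n) = O(n^1 log n) = O(n log n)

For T(n) = 3T(n/3) + O(n^1): log_3(3) = 1.0000. This is Case 2 of the Master Theorem (c = log_b(a), equal work at all levels), giving O(n log n).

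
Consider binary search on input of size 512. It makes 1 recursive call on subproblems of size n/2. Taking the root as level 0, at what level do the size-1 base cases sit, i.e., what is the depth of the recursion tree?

For divide and conquer with division factor 2:

Problem sizes at each level:
Level 0: 512
Level 1: 256
Level 2: 128
Level 3: 64
Level 4: 32
Level 5: 16
Level 6: 8
Level 7: 4
Level 8: 2
Level 9: 1

The root is level 0 and the size-1 base case is level 9 (the tree spans levels 0 through 9, i.e. 10 levels counting the root), so the depth is the number of divisions: log_2(512) = 9

The recursion tree depth is log_2(512) = 9. At each level, the problem size is divided by 2, so it takes 9 divisions to reduce to a base case of size 1. The algorithm makes 1 recursive call at each level.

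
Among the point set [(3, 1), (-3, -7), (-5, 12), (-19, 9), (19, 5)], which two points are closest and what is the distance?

Computing all pairwise distances among 5 points:

d((3, 1), (-3, -7)) = 10.0 <-- minimum
d((3, 1), (-5, 12)) = 13.6015
d((3, 1), (-19, 9)) = 23.4094
d((3, 1), (19, 5)) = 16.4924
d((-3, -7), (-5, 12)) = 19.105
d((-3, -7), (-19, 9)) = 22.6274
d((-3, -7), (19, 5)) = 25.0599
d((-5, 12), (-19, 9)) = 14.3178
d((-5, 12), (19, 5)) = 25.0
d((-19, 9), (19, 5)) = 38.2099

Closest pair: (3, 1) and (-3, -7) with distance 10.0

The closest pair is (3, 1) and (-3, -7) with Euclidean distance 10.0. For 5 points, brute-force pairwise comparison is shown above. For large n, the divide-and-conquer algorithm (sort by x, recurse on halves, check the dividing strip) achieves O(n log n).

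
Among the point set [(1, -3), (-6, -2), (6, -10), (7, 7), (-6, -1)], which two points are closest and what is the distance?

Computing all pairwise distances among 5 points:

d((1, -3), (-6, -2)) = 7.0711
d((1, -3), (6, -10)) = 8.6023
d((1, -3), (7, 7)) = 11.6619
d((1, -3), (-6, -1)) = 7.2801
d((-6, -2), (6, -10)) = 14.4222
d((-6, -2), (7, 7)) = 15.8114
d((-6, -2), (-6, -1)) = 1.0 <-- minimum
d((6, -10), (7, 7)) = 17.0294
d((6, -10), (-6, -1)) = 15.0
d((7, 7), (-6, -1)) = 15.2643

Closest pair: (-6, -2) and (-6, -1) with distance 1.0

The closest pair is (-6, -2) and (-6, -1) with Euclidean distance 1.0. For 5 points, brute-force pairwise comparison is shown above. For large n, the divide-and-conquer algorithm (sort by x, recurse on halves, check the dividing strip) achieves O(n log n).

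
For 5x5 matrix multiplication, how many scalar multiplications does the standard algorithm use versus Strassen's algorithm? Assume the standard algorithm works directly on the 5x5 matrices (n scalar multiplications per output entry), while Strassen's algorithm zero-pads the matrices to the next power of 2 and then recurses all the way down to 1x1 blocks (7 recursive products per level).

Matrix multiplication for 5x5 matrices:

Strassen's algorithm requires power-of-2 dimensions. Pad 5x5 to 8x8 (next power of 2).

Standard algorithm: 5^3 = 125 multiplications
Strassen's algorithm: 7^(log2(8)) = 7^3 = 343 multiplications
Difference: 125 - 343 = -218 (Strassen uses MORE here due to padding overhead — for small or just-over-power-of-2 n, padding can outweigh the per-level savings)

Standard: 125 multiplications (5^3). Strassen: 343 multiplications (7^3, after padding to 8x8). Strassen reduces 8 recursive multiplications to 7 at each level.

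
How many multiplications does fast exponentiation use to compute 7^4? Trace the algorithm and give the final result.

Computing 7^4 by squaring (build up from 7^1; each line after the first costs one multiplication):

7^1 = 7
7^2 = (7^1)^2 = 7^2 = 49
7^4 = (7^2)^2 = 49^2 = 2401

Result: 2401
Multiplications needed: 2 (2 lines after 7^1)

7^4 = 2401. Using exponentiation by squaring, this requires 2 multiplications. The key idea: if the exponent is even, square the half-power; if odd, multiply by the base once.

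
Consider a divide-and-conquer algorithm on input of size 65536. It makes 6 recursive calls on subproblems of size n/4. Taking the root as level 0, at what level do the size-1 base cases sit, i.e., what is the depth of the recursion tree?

For divide and conquer with division factor 4:

Problem sizes at each level:
Level 0: 65536
Level 1: 16384
Level 2: 4096
Level 3: 1024
Level 4: 256
Level 5: 64
Level 6: 16
Level 7: 4
Level 8: 1

The root is level 0 and the size-1 base case is level 8 (the tree spans levels 0 through 8, i.e. 9 levels counting the root), so the depth is the number of divisions: log_4(65536) = 8

The recursion tree depth is log_4(65536) = 8. At each level, the problem size is divided by 4, so it takes 8 divisions to reduce to a base case of size 1. The algorithm makes 6 recursive calls at each level.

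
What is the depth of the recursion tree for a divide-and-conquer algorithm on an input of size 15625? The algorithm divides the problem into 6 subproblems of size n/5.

For divide and conquer with division factor 5:

Problem sizes at each level:
Level 0: 15625
Level 1: 3125
Level 2: 625
Level 3: 125
Level 4: 25
Level 5: 5
Level 6: 1

The root is level 0 and the size-1 base case is level 6 (the tree spans levels 0 through 6, i.e. 7 levels counting the root), so the depth is the number of divisions: log_5(15625) = 6

The recursion tree depth is log_5(15625) = 6. At each level, the problem size is divided by 5, so it takes 6 divisions to reduce to a base case of size 1. The algorithm makes 6 recursive calls at each level.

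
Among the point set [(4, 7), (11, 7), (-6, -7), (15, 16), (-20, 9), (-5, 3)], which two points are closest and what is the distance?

Computing all pairwise distances among 6 points:

d((4, 7), (11, 7)) = 7.0 <-- minimum
d((4, 7), (-6, -7)) = 17.2047
d((4, 7), (15, 16)) = 14.2127
d((4, 7), (-20, 9)) = 24.0832
d((4, 7), (-5, 3)) = 9.8489
d((11, 7), (-6, -7)) = 22.0227
d((11, 7), (15, 16)) = 9.8489
d((11, 7), (-20, 9)) = 31.0644
d((11, 7), (-5, 3)) = 16.4924
d((-6, -7), (15, 16)) = 31.1448
d((-6, -7), (-20, 9)) = 21.2603
d((-6, -7), (-5, 3)) = 10.0499
d((15, 16), (-20, 9)) = 35.6931
d((15, 16), (-5, 3)) = 23.8537
d((-20, 9), (-5, 3)) = 16.1555

Closest pair: (4, 7) and (11, 7) with distance 7.0

The closest pair is (4, 7) and (11, 7) with Euclidean distance 7.0. For 6 points, brute-force pairwise comparison is shown above. For large n, the divide-and-conquer algorithm (sort by x, recurse on halves, check the dividing strip) achieves O(n log n).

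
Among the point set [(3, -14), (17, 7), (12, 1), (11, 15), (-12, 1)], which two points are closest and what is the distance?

Computing all pairwise distances among 5 points:

d((3, -14), (17, 7)) = 25.2389
d((3, -14), (12, 1)) = 17.4929
d((3, -14), (11, 15)) = 30.0832
d((3, -14), (-12, 1)) = 21.2132
d((17, 7), (12, 1)) = 7.8102 <-- minimum
d((17, 7), (11, 15)) = 10.0
d((17, 7), (-12, 1)) = 29.6142
d((12, 1), (11, 15)) = 14.0357
d((12, 1), (-12, 1)) = 24.0
d((11, 15), (-12, 1)) = 26.9258

Closest pair: (17, 7) and (12, 1) with distance 7.8102

The closest pair is (17, 7) and (12, 1) with Euclidean distance 7.8102. For 5 points, brute-force pairwise comparison is shown above. For large n, the divide-and-conquer algorithm (sort by x, recurse on halves, check the dividing strip) achieves O(n log n).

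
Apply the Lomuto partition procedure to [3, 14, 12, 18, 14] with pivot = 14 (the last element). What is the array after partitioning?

Lomuto partition with pivot = 14:

Initial array: [3, 14, 12, 18, 14]

arr[0]=3 <= 14: swap with position 0, array becomes [3, 14, 12, 18, 14]
arr[1]=14 <= 14: swap with position 1, array becomes [3, 14, 12, 18, 14]
arr[2]=12 <= 14: swap with position 2, array becomes [3, 14, 12, 18, 14]
arr[3]=18 > 14: no swap

Place pivot at position 3: [3, 14, 12, 14, 18]
Pivot position: 3

After partitioning with pivot 14, the array becomes [3, 14, 12, 14, 18]. The pivot is placed at index 3. All elements to the left of the pivot are <= 14, and all elements to the right are > 14.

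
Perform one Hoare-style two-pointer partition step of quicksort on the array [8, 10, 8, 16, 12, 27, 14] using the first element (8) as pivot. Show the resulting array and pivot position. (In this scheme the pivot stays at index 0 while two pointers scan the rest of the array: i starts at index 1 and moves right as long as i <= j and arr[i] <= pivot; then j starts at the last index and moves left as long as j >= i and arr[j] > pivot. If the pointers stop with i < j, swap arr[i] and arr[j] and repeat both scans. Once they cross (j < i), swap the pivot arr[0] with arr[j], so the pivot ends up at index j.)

Hoare-style two-pointer partition with pivot = 8:

Initial array: [8, 10, 8, 16, 12, 27, 14]

Pointers start at i = 1, j = 6.
i stops at index 1 (arr[1]=10 > 8), j stops at index 2 (arr[2]=8 <= 8): swap arr[1] and arr[2], array becomes [8, 8, 10, 16, 12, 27, 14]
i ends at 2, j ends at 1: the pointers have crossed (j < i), so scanning stops.

Swap pivot arr[0] with arr[1] to place pivot at position 1: [8, 8, 10, 16, 12, 27, 14]
Pivot position: 1

After partitioning with pivot 8, the array becomes [8, 8, 10, 16, 12, 27, 14]. The pivot is placed at index 1. All elements to the left of the pivot are <= 8, and all elements to the right are > 8.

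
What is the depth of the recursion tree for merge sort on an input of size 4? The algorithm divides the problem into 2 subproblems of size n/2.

For divide and conquer with division factor 2:

Problem sizes at each level:
Level 0: 4
Level 1: 2
Level 2: 1

The root is level 0 and the size-1 base case is level 2 (the tree spans levels 0 through 2, i.e. 3 levels counting the root), so the depth is the number of divisions: log_2(4) = 2

The recursion tree depth is log_2(4) = 2. At each level, the problem size is divided by 2, so it takes 2 divisions to reduce to a base case of size 1. The algorithm makes 2 recursive calls at each level.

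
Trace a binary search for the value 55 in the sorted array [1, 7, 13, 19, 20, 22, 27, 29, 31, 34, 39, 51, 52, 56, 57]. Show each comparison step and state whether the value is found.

Binary search for 55 in [1, 7, 13, 19, 20, 22, 27, 29, 31, 34, 39, 51, 52, 56, 57]:

lo=0, hi=14, mid=7, arr[mid]=29 -> 29 < 55, search right half
lo=8, hi=14, mid=11, arr[mid]=51 -> 51 < 55, search right half
lo=12, hi=14, mid=13, arr[mid]=56 -> 56 > 55, search left half
lo=12, hi=12, mid=12, arr[mid]=52 -> 52 < 55, search right half
lo=13 > hi=12, target 55 not found

Binary search determines that 55 is not in the array after 4 comparisons. The search space was exhausted without finding the target.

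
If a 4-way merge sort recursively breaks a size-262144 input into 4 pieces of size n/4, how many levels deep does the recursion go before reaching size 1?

For divide and conquer with division factor 4:

Problem sizes at each level:
Level 0: 262144
Level 1: 65536
Level 2: 16384
Level 3: 4096
Level 4: 1024
Level 5: 256
Level 6: 64
Level 7: 16
Level 8: 4
Level 9: 1

The root is level 0 and the size-1 base case is level 9 (the tree spans levels 0 through 9, i.e. 10 levels counting the root), so the depth is the number of divisions: log_4(262144) = 9

The recursion tree depth is log_4(262144) = 9. At each level, the problem size is divided by 4, so it takes 9 divisions to reduce to a base case of size 1. The algorithm makes 4 recursive calls at each level.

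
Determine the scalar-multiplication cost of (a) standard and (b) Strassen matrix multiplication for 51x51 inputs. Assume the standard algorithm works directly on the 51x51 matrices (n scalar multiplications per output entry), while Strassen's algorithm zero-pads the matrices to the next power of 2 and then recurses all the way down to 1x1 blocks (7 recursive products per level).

Matrix multiplication for 51x51 matrices:

Strassen's algorithm requires power-of-2 dimensions. Pad 51x51 to 64x64 (next power of 2).

Standard algorithm: 51^3 = 132651 multiplications
Strassen's algorithm: 7^(log2(64)) = 7^6 = 117649 multiplications
Savings: 132651 - 117649 = 15002 multiplications

Standard: 132651 multiplications (51^3). Strassen: 117649 multiplications (7^6, after padding to 64x64). Strassen reduces 8 recursive multiplications to 7 at each level.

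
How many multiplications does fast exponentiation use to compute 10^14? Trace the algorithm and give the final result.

Computing 10^14 by squaring (build up from 10^1; each line after the first costs one multiplication):

10^1 = 10
10^2 = (10^1)^2 = 10^2 = 100
10^3 = 10 * 10^2 = 10 * 100 = 1000
10^6 = (10^3)^2 = 1000^2 = 1000000
10^7 = 10 * 10^6 = 10 * 1000000 = 10000000
10^14 = (10^7)^2 = 10000000^2 = 100000000000000

Result: 100000000000000
Multiplications needed: 5 (5 lines after 10^1)

10^14 = 100000000000000. Using exponentiation by squaring, this requires 5 multiplications. The key idea: if the exponent is even, square the half-power; if odd, multiply by the base once.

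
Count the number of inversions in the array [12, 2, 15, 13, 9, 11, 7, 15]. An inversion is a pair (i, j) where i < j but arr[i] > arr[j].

Finding inversions in [12, 2, 15, 13, 9, 11, 7, 15]:

(0, 1): arr[0]=12 > arr[1]=2
(0, 4): arr[0]=12 > arr[4]=9
(0, 5): arr[0]=12 > arr[5]=11
(0, 6): arr[0]=12 > arr[6]=7
(2, 3): arr[2]=15 > arr[3]=13
(2, 4): arr[2]=15 > arr[4]=9
(2, 5): arr[2]=15 > arr[5]=11
(2, 6): arr[2]=15 > arr[6]=7
(3, 4): arr[3]=13 > arr[4]=9
(3, 5): arr[3]=13 > arr[5]=11
(3, 6): arr[3]=13 > arr[6]=7
(4, 6): arr[4]=9 > arr[6]=7
(5, 6): arr[5]=11 > arr[6]=7

Total inversions: 13

The array has 13 inversion(s): (0,1), (0,4), (0,5), (0,6), (2,3), (2,4), (2,5), (2,6), (3,4), (3,5), (3,6), (4,6), (5,6). Each pair (i,j) satisfies i < j and arr[i] > arr[j].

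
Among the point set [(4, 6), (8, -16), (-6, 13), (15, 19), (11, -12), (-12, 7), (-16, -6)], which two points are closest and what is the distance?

Computing all pairwise distances among 7 points:

d((4, 6), (8, -16)) = 22.3607
d((4, 6), (-6, 13)) = 12.2066
d((4, 6), (15, 19)) = 17.0294
d((4, 6), (11, -12)) = 19.3132
d((4, 6), (-12, 7)) = 16.0312
d((4, 6), (-16, -6)) = 23.3238
d((8, -16), (-6, 13)) = 32.2025
d((8, -16), (15, 19)) = 35.6931
d((8, -16), (11, -12)) = 5.0 <-- minimum
d((8, -16), (-12, 7)) = 30.4795
d((8, -16), (-16, -6)) = 26.0
d((-6, 13), (15, 19)) = 21.8403
d((-6, 13), (11, -12)) = 30.2324
d((-6, 13), (-12, 7)) = 8.4853
d((-6, 13), (-16, -6)) = 21.4709
d((15, 19), (11, -12)) = 31.257
d((15, 19), (-12, 7)) = 29.5466
d((15, 19), (-16, -6)) = 39.8246
d((11, -12), (-12, 7)) = 29.8329
d((11, -12), (-16, -6)) = 27.6586
d((-12, 7), (-16, -6)) = 13.6015

Closest pair: (8, -16) and (11, -12) with distance 5.0

The closest pair is (8, -16) and (11, -12) with Euclidean distance 5.0. For 7 points, brute-force pairwise comparison is shown above. For large n, the divide-and-conquer algorithm (sort by x, recurse on halves, check the dividing strip) achieves O(n log n).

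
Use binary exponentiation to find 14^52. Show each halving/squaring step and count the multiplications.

Computing 14^52 by squaring (build up from 14^1; each line after the first costs one multiplication):

14^1 = 14
14^2 = (14^1)^2 = 14^2 = 196
14^3 = 14 * 14^2 = 14 * 196 = 2744
14^6 = (14^3)^2 = 2744^2 = 7529536
14^12 = (14^6)^2 = 7529536^2 = 56693912375296
14^13 = 14 * 14^12 = 14 * 56693912375296 = 793714773254144
14^26 = (14^13)^2 = 793714773254144^2 = 629983141281877223603213172736
14^52 = (14^26)^2 = 629983141281877223603213172736^2 = 396878758299381678483277913691857524931552116018231373725696

Result: 396878758299381678483277913691857524931552116018231373725696
Multiplications needed: 7 (7 lines after 14^1)

14^52 = 396878758299381678483277913691857524931552116018231373725696. Using exponentiation by squaring, this requires 7 multiplications. The key idea: if the exponent is even, square the half-power; if odd, multiply by the base once.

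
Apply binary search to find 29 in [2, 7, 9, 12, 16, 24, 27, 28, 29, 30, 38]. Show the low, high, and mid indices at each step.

Binary search for 29 in [2, 7, 9, 12, 16, 24, 27, 28, 29, 30, 38]:

lo=0, hi=10, mid=5, arr[mid]=24 -> 24 < 29, search right half
lo=6, hi=10, mid=8, arr[mid]=29 -> Found target at index 8!

Binary search finds 29 at index 8 after 2 comparisons. The search repeatedly halves the search space by comparing with the middle element.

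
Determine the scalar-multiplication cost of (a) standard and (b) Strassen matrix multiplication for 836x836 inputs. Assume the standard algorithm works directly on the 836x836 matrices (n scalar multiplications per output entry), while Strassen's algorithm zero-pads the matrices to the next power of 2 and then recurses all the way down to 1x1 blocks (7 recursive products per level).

Matrix multiplication for 836x836 matrices:

Strassen's algorithm requires power-of-2 dimensions. Pad 836x836 to 1024x1024 (next power of 2).

Standard algorithm: 836^3 = 584277056 multiplications
Strassen's algorithm: 7^(log2(1024)) = 7^10 = 282475249 multiplications
Savings: 584277056 - 282475249 = 301801807 multiplications

Standard: 584277056 multiplications (836^3). Strassen: 282475249 multiplications (7^10, after padding to 1024x1024). Strassen reduces 8 recursive multiplications to 7 at each level.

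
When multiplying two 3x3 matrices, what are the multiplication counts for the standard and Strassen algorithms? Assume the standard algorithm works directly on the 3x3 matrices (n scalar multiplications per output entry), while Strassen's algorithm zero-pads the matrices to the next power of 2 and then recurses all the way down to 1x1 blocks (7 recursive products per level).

Matrix multiplication for 3x3 matrices:

Strassen's algorithm requires power-of-2 dimensions. Pad 3x3 to 4x4 (next power of 2).

Standard algorithm: 3^3 = 27 multiplications
Strassen's algorithm: 7^(log2(4)) = 7^2 = 49 multiplications
Difference: 27 - 49 = -22 (Strassen uses MORE here due to padding overhead — for small or just-over-power-of-2 n, padding can outweigh the per-level savings)

Standard: 27 multiplications (3^3). Strassen: 49 multiplications (7^2, after padding to 4x4). Strassen reduces 8 recursive multiplications to 7 at each level.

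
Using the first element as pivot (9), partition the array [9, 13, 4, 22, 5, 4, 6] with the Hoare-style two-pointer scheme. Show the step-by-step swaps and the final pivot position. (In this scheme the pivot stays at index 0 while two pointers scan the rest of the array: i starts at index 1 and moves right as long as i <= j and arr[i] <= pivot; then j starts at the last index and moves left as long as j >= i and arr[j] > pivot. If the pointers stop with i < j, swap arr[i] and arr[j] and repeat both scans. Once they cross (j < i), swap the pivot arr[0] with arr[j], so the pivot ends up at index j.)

Hoare-style two-pointer partition with pivot = 9:

Initial array: [9, 13, 4, 22, 5, 4, 6]

Pointers start at i = 1, j = 6.
i stops at index 1 (arr[1]=13 > 9), j stops at index 6 (arr[6]=6 <= 9): swap arr[1] and arr[6], array becomes [9, 6, 4, 22, 5, 4, 13]
i stops at index 3 (arr[3]=22 > 9), j stops at index 5 (arr[5]=4 <= 9): swap arr[3] and arr[5], array becomes [9, 6, 4, 4, 5, 22, 13]
i ends at 5, j ends at 4: the pointers have crossed (j < i), so scanning stops.

Swap pivot arr[0] with arr[4] to place pivot at position 4: [5, 6, 4, 4, 9, 22, 13]
Pivot position: 4

After partitioning with pivot 9, the array becomes [5, 6, 4, 4, 9, 22, 13]. The pivot is placed at index 4. All elements to the left of the pivot are <= 9, and all elements to the right are > 9.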